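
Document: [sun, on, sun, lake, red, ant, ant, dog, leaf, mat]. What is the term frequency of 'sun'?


Document has 10 words
Scanning for 'sun':
Found at positions: [0, 2]
Count = 2

2


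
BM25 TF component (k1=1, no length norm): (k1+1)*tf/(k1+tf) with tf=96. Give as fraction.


BM25 TF component = (k1+1)*tf / (k1+tf)
k1 = 1, tf = 96
Numerator = (1+1)*96 = 192
Denominator = 1 + 96 = 97
= 192/97 = 192/97

192/97


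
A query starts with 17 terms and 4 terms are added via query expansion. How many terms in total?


Original terms: 17
Expansion terms: 4
Total = 17 + 4 = 21

21


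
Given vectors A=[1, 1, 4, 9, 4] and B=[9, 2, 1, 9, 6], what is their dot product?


Dot product = sum of element-wise products
A[0]*B[0] = 1*9 = 9
A[1]*B[1] = 1*2 = 2
A[2]*B[2] = 4*1 = 4
A[3]*B[3] = 9*9 = 81
A[4]*B[4] = 4*6 = 24
Sum = 9 + 2 + 4 + 81 + 24 = 120

120


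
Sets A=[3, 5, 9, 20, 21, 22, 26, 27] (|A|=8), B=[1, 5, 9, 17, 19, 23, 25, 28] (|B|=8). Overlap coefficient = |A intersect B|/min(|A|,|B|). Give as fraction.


A intersect B = [5, 9]
|A intersect B| = 2
min(|A|, |B|) = min(8, 8) = 8
Overlap = 2 / 8 = 1/4

1/4


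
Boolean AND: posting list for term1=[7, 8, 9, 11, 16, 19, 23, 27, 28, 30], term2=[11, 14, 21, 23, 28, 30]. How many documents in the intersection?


Boolean AND: find intersection of posting lists
term1 docs: [7, 8, 9, 11, 16, 19, 23, 27, 28, 30]
term2 docs: [11, 14, 21, 23, 28, 30]
Intersection: [11, 23, 28, 30]
|intersection| = 4

4


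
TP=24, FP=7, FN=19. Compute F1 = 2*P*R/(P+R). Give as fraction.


F1 = 2 * P * R / (P + R)
P = TP/(TP+FP) = 24/31 = 24/31
R = TP/(TP+FN) = 24/43 = 24/43
2 * P * R = 2 * 24/31 * 24/43 = 1152/1333
P + R = 24/31 + 24/43 = 1776/1333
F1 = 1152/1333 / 1776/1333 = 24/37

24/37


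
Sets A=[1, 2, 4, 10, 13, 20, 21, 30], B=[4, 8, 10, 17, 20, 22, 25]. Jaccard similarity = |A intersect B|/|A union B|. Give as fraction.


A intersect B = [4, 10, 20]
|A intersect B| = 3
A union B = [1, 2, 4, 8, 10, 13, 17, 20, 21, 22, 25, 30]
|A union B| = 12
Jaccard = 3/12 = 1/4

1/4


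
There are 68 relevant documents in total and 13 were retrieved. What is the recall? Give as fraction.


Recall = retrieved_relevant / total_relevant
= 13 / 68
= 13 / (13 + 55)
= 13/68

13/68


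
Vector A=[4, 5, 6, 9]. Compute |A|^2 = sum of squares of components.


|A|^2 = sum of squared components
A[0]^2 = 4^2 = 16
A[1]^2 = 5^2 = 25
A[2]^2 = 6^2 = 36
A[3]^2 = 9^2 = 81
Sum = 16 + 25 + 36 + 81 = 158

158


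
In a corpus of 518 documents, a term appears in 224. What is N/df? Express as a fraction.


IDF ratio = N / df
= 518 / 224
= 37/16

37/16


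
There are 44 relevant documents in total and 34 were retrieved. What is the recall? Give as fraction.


Recall = retrieved_relevant / total_relevant
= 34 / 44
= 34 / (34 + 10)
= 17/22

17/22


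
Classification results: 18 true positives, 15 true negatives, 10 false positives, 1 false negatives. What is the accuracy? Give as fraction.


Accuracy = (TP + TN) / (TP + TN + FP + FN)
TP + TN = 18 + 15 = 33
Total = 18 + 15 + 10 + 1 = 44
Accuracy = 33 / 44 = 3/4

3/4


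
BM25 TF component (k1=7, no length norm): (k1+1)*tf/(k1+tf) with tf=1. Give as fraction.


BM25 TF component = (k1+1)*tf / (k1+tf)
k1 = 7, tf = 1
Numerator = (7+1)*1 = 8
Denominator = 7 + 1 = 8
= 8/8 = 1

1


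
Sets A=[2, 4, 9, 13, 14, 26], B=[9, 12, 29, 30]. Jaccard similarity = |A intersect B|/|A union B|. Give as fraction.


A intersect B = [9]
|A intersect B| = 1
A union B = [2, 4, 9, 12, 13, 14, 26, 29, 30]
|A union B| = 9
Jaccard = 1/9 = 1/9

1/9


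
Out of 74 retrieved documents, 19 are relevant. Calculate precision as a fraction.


Precision = relevant_retrieved / total_retrieved
= 19 / 74
= 19 / (19 + 55)
= 19/74

19/74


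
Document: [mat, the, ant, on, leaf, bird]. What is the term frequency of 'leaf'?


Document has 6 words
Scanning for 'leaf':
Found at positions: [4]
Count = 1

1


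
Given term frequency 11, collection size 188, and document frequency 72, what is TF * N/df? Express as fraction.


TF * (N/df)
= 11 * (188/72)
= 11 * 47/18
= 517/18

517/18


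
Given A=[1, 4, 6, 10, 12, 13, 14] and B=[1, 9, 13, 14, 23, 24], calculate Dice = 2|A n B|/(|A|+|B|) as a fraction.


A intersect B = [1, 13, 14]
|A intersect B| = 3
|A| = 7, |B| = 6
Dice = 2*3 / (7+6)
= 6 / 13 = 6/13

6/13


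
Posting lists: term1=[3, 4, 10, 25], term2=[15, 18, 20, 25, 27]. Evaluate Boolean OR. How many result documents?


Boolean OR: find union of posting lists
term1 docs: [3, 4, 10, 25]
term2 docs: [15, 18, 20, 25, 27]
Union: [3, 4, 10, 15, 18, 20, 25, 27]
|union| = 8

8


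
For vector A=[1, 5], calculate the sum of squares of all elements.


|A|^2 = sum of squared components
A[0]^2 = 1^2 = 1
A[1]^2 = 5^2 = 25
Sum = 1 + 25 = 26

26


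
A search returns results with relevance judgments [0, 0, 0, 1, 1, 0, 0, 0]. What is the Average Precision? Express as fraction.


Computing P@k for each relevant position:
Position 1: not relevant
Position 2: not relevant
Position 3: not relevant
Position 4: relevant, P@4 = 1/4 = 1/4
Position 5: relevant, P@5 = 2/5 = 2/5
Position 6: not relevant
Position 7: not relevant
Position 8: not relevant
Sum of P@k = 1/4 + 2/5 = 13/20
AP = 13/20 / 2 = 13/40

13/40


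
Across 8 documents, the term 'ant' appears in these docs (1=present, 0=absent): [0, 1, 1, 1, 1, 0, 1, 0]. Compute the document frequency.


Checking each document for 'ant':
Doc 1: absent
Doc 2: present
Doc 3: present
Doc 4: present
Doc 5: present
Doc 6: absent
Doc 7: present
Doc 8: absent
df = sum of presences = 0 + 1 + 1 + 1 + 1 + 0 + 1 + 0 = 5

5


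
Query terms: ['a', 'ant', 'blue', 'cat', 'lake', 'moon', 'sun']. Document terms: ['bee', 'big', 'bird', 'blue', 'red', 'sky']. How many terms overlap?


Query terms: ['a', 'ant', 'blue', 'cat', 'lake', 'moon', 'sun']
Document terms: ['bee', 'big', 'bird', 'blue', 'red', 'sky']
Common terms: ['blue']
Overlap count = 1

1


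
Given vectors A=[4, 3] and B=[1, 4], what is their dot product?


Dot product = sum of element-wise products
A[0]*B[0] = 4*1 = 4
A[1]*B[1] = 3*4 = 12
Sum = 4 + 12 = 16

16


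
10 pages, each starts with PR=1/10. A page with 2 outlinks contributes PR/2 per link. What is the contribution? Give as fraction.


Initial PR = 1/10 = 1/10
Outlinks = 2
Contribution per link = PR / outlinks
= 1/10 / 2
= 1/20

1/20


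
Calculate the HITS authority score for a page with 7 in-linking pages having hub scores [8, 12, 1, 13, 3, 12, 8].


Authority = sum of hub scores of in-linkers
In-link 1: hub score = 8
In-link 2: hub score = 12
In-link 3: hub score = 1
In-link 4: hub score = 13
In-link 5: hub score = 3
In-link 6: hub score = 12
In-link 7: hub score = 8
Authority = 8 + 12 + 1 + 13 + 3 + 12 + 8 = 57

57


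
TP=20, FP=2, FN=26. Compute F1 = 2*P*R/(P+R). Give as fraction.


F1 = 2 * P * R / (P + R)
P = TP/(TP+FP) = 20/22 = 10/11
R = TP/(TP+FN) = 20/46 = 10/23
2 * P * R = 2 * 10/11 * 10/23 = 200/253
P + R = 10/11 + 10/23 = 340/253
F1 = 200/253 / 340/253 = 10/17

10/17


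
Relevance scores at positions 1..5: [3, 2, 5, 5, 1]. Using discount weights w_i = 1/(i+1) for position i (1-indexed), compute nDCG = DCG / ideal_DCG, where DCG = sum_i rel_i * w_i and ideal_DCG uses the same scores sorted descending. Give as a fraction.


Position discount weights w_i = 1/(i+1) for i=1..5:
Weights = [1/2, 1/3, 1/4, 1/5, 1/6]
Actual relevance: [3, 2, 5, 5, 1]
DCG = 3/2 + 2/3 + 5/4 + 5/5 + 1/6 = 55/12
Ideal relevance (sorted desc): [5, 5, 3, 2, 1]
Ideal DCG = 5/2 + 5/3 + 3/4 + 2/5 + 1/6 = 329/60
nDCG = DCG / ideal_DCG = 55/12 / 329/60 = 275/329

275/329


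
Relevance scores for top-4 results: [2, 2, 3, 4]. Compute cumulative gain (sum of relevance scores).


Cumulative Gain = sum of relevance scores
Position 1: rel=2, running sum=2
Position 2: rel=2, running sum=4
Position 3: rel=3, running sum=7
Position 4: rel=4, running sum=11
CG = 11

11


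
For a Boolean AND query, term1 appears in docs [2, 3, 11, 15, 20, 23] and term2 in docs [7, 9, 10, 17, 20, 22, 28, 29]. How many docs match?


Boolean AND: find intersection of posting lists
term1 docs: [2, 3, 11, 15, 20, 23]
term2 docs: [7, 9, 10, 17, 20, 22, 28, 29]
Intersection: [20]
|intersection| = 1

1


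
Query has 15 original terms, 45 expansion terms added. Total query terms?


Original terms: 15
Expansion terms: 45
Total = 15 + 45 = 60

60


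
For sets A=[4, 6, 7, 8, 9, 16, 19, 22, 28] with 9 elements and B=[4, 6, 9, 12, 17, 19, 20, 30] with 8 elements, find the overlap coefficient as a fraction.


A intersect B = [4, 6, 9, 19]
|A intersect B| = 4
min(|A|, |B|) = min(9, 8) = 8
Overlap = 4 / 8 = 1/2

1/2


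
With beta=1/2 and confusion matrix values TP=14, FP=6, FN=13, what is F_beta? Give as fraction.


P = TP/(TP+FP) = 14/20 = 7/10
R = TP/(TP+FN) = 14/27 = 14/27
beta^2 = 1/2^2 = 1/4
(1 + beta^2) = 5/4
Numerator = (1+beta^2)*P*R = 49/108
Denominator = beta^2*P + R = 7/40 + 14/27 = 749/1080
F_beta = 70/107

70/107


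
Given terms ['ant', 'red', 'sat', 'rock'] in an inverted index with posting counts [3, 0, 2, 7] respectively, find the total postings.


Summing posting list sizes:
'ant': 3 postings
'red': 0 postings
'sat': 2 postings
'rock': 7 postings
Total = 3 + 0 + 2 + 7 = 12

12


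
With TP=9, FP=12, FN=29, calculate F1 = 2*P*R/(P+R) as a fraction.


F1 = 2 * P * R / (P + R)
P = TP/(TP+FP) = 9/21 = 3/7
R = TP/(TP+FN) = 9/38 = 9/38
2 * P * R = 2 * 3/7 * 9/38 = 27/133
P + R = 3/7 + 9/38 = 177/266
F1 = 27/133 / 177/266 = 18/59

18/59


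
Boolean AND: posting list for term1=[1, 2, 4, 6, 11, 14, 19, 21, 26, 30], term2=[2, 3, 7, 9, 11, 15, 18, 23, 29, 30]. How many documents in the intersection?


Boolean AND: find intersection of posting lists
term1 docs: [1, 2, 4, 6, 11, 14, 19, 21, 26, 30]
term2 docs: [2, 3, 7, 9, 11, 15, 18, 23, 29, 30]
Intersection: [2, 11, 30]
|intersection| = 3

3


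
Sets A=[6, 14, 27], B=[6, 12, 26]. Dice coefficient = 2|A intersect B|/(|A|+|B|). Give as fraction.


A intersect B = [6]
|A intersect B| = 1
|A| = 3, |B| = 3
Dice = 2*1 / (3+3)
= 2 / 6 = 1/3

1/3


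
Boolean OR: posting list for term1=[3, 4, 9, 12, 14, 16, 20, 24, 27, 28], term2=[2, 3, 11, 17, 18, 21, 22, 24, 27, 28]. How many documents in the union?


Boolean OR: find union of posting lists
term1 docs: [3, 4, 9, 12, 14, 16, 20, 24, 27, 28]
term2 docs: [2, 3, 11, 17, 18, 21, 22, 24, 27, 28]
Union: [2, 3, 4, 9, 11, 12, 14, 16, 17, 18, 20, 21, 22, 24, 27, 28]
|union| = 16

16


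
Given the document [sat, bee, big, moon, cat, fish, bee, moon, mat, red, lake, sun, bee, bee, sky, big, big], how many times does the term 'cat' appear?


Document has 17 words
Scanning for 'cat':
Found at positions: [4]
Count = 1

1


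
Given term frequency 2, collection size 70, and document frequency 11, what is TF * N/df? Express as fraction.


TF * (N/df)
= 2 * (70/11)
= 2 * 70/11
= 140/11

140/11


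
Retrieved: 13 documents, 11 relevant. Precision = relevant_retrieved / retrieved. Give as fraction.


Precision = relevant_retrieved / total_retrieved
= 11 / 13
= 11 / (11 + 2)
= 11/13

11/13


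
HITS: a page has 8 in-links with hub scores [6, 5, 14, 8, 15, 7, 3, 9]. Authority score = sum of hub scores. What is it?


Authority = sum of hub scores of in-linkers
In-link 1: hub score = 6
In-link 2: hub score = 5
In-link 3: hub score = 14
In-link 4: hub score = 8
In-link 5: hub score = 15
In-link 6: hub score = 7
In-link 7: hub score = 3
In-link 8: hub score = 9
Authority = 6 + 5 + 14 + 8 + 15 + 7 + 3 + 9 = 67

67


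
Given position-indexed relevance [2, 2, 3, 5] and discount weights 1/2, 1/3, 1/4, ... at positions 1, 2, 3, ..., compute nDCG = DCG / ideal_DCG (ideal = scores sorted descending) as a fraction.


Position discount weights w_i = 1/(i+1) for i=1..4:
Weights = [1/2, 1/3, 1/4, 1/5]
Actual relevance: [2, 2, 3, 5]
DCG = 2/2 + 2/3 + 3/4 + 5/5 = 41/12
Ideal relevance (sorted desc): [5, 3, 2, 2]
Ideal DCG = 5/2 + 3/3 + 2/4 + 2/5 = 22/5
nDCG = DCG / ideal_DCG = 41/12 / 22/5 = 205/264

205/264


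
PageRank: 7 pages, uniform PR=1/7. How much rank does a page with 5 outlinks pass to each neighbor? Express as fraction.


Initial PR = 1/7 = 1/7
Outlinks = 5
Contribution per link = PR / outlinks
= 1/7 / 5
= 1/35

1/35


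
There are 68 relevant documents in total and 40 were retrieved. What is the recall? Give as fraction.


Recall = retrieved_relevant / total_relevant
= 40 / 68
= 40 / (40 + 28)
= 10/17

10/17


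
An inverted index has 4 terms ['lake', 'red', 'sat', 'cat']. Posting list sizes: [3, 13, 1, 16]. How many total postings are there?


Summing posting list sizes:
'lake': 3 postings
'red': 13 postings
'sat': 1 postings
'cat': 16 postings
Total = 3 + 13 + 1 + 16 = 33

33


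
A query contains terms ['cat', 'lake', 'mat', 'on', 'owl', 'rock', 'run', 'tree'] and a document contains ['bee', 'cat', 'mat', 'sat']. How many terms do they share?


Query terms: ['cat', 'lake', 'mat', 'on', 'owl', 'rock', 'run', 'tree']
Document terms: ['bee', 'cat', 'mat', 'sat']
Common terms: ['cat', 'mat']
Overlap count = 2

2


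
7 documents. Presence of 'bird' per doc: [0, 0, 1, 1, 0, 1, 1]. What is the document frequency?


Checking each document for 'bird':
Doc 1: absent
Doc 2: absent
Doc 3: present
Doc 4: present
Doc 5: absent
Doc 6: present
Doc 7: present
df = sum of presences = 0 + 0 + 1 + 1 + 0 + 1 + 1 = 4

4


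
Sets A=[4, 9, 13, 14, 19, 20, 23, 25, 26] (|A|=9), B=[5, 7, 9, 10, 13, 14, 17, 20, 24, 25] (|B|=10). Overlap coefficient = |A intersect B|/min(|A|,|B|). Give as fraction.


A intersect B = [9, 13, 14, 20, 25]
|A intersect B| = 5
min(|A|, |B|) = min(9, 10) = 9
Overlap = 5 / 9 = 5/9

5/9


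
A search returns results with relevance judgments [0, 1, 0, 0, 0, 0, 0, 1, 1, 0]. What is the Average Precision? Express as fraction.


Computing P@k for each relevant position:
Position 1: not relevant
Position 2: relevant, P@2 = 1/2 = 1/2
Position 3: not relevant
Position 4: not relevant
Position 5: not relevant
Position 6: not relevant
Position 7: not relevant
Position 8: relevant, P@8 = 2/8 = 1/4
Position 9: relevant, P@9 = 3/9 = 1/3
Position 10: not relevant
Sum of P@k = 1/2 + 1/4 + 1/3 = 13/12
AP = 13/12 / 3 = 13/36

13/36


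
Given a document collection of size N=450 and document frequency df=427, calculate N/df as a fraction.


IDF ratio = N / df
= 450 / 427
= 450/427

450/427


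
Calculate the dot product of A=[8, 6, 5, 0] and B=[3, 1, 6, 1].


Dot product = sum of element-wise products
A[0]*B[0] = 8*3 = 24
A[1]*B[1] = 6*1 = 6
A[2]*B[2] = 5*6 = 30
A[3]*B[3] = 0*1 = 0
Sum = 24 + 6 + 30 + 0 = 60

60


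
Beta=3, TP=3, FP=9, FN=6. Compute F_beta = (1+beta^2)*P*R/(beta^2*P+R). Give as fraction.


P = TP/(TP+FP) = 3/12 = 1/4
R = TP/(TP+FN) = 3/9 = 1/3
beta^2 = 3^2 = 9
(1 + beta^2) = 10
Numerator = (1+beta^2)*P*R = 5/6
Denominator = beta^2*P + R = 9/4 + 1/3 = 31/12
F_beta = 10/31

10/31


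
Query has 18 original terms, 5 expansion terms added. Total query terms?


Original terms: 18
Expansion terms: 5
Total = 18 + 5 = 23

23


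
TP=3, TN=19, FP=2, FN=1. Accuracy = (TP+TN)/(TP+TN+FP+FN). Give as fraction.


Accuracy = (TP + TN) / (TP + TN + FP + FN)
TP + TN = 3 + 19 = 22
Total = 3 + 19 + 2 + 1 = 25
Accuracy = 22 / 25 = 22/25

22/25


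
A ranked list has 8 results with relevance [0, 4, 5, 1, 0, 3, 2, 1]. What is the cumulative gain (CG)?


Cumulative Gain = sum of relevance scores
Position 1: rel=0, running sum=0
Position 2: rel=4, running sum=4
Position 3: rel=5, running sum=9
Position 4: rel=1, running sum=10
Position 5: rel=0, running sum=10
Position 6: rel=3, running sum=13
Position 7: rel=2, running sum=15
Position 8: rel=1, running sum=16
CG = 16

16


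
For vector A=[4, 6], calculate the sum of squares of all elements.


|A|^2 = sum of squared components
A[0]^2 = 4^2 = 16
A[1]^2 = 6^2 = 36
Sum = 16 + 36 = 52

52


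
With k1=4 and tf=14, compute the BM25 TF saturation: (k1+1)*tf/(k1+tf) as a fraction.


BM25 TF component = (k1+1)*tf / (k1+tf)
k1 = 4, tf = 14
Numerator = (4+1)*14 = 70
Denominator = 4 + 14 = 18
= 70/18 = 35/9

35/9


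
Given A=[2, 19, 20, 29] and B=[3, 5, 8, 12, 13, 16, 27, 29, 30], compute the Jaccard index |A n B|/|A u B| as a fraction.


A intersect B = [29]
|A intersect B| = 1
A union B = [2, 3, 5, 8, 12, 13, 16, 19, 20, 27, 29, 30]
|A union B| = 12
Jaccard = 1/12 = 1/12

1/12


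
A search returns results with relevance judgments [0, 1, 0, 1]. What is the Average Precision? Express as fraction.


Computing P@k for each relevant position:
Position 1: not relevant
Position 2: relevant, P@2 = 1/2 = 1/2
Position 3: not relevant
Position 4: relevant, P@4 = 2/4 = 1/2
Sum of P@k = 1/2 + 1/2 = 1
AP = 1 / 2 = 1/2

1/2


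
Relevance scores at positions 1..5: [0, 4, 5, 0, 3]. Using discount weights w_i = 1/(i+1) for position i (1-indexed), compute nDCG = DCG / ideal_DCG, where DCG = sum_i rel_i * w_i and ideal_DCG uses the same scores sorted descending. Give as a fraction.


Position discount weights w_i = 1/(i+1) for i=1..5:
Weights = [1/2, 1/3, 1/4, 1/5, 1/6]
Actual relevance: [0, 4, 5, 0, 3]
DCG = 0/2 + 4/3 + 5/4 + 0/5 + 3/6 = 37/12
Ideal relevance (sorted desc): [5, 4, 3, 0, 0]
Ideal DCG = 5/2 + 4/3 + 3/4 + 0/5 + 0/6 = 55/12
nDCG = DCG / ideal_DCG = 37/12 / 55/12 = 37/55

37/55


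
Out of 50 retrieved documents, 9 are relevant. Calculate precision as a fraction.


Precision = relevant_retrieved / total_retrieved
= 9 / 50
= 9 / (9 + 41)
= 9/50

9/50


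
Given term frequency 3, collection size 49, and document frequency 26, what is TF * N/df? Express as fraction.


TF * (N/df)
= 3 * (49/26)
= 3 * 49/26
= 147/26

147/26


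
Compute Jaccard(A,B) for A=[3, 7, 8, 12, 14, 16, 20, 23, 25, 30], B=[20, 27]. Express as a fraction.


A intersect B = [20]
|A intersect B| = 1
A union B = [3, 7, 8, 12, 14, 16, 20, 23, 25, 27, 30]
|A union B| = 11
Jaccard = 1/11 = 1/11

1/11


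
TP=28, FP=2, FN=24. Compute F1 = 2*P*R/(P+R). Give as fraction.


F1 = 2 * P * R / (P + R)
P = TP/(TP+FP) = 28/30 = 14/15
R = TP/(TP+FN) = 28/52 = 7/13
2 * P * R = 2 * 14/15 * 7/13 = 196/195
P + R = 14/15 + 7/13 = 287/195
F1 = 196/195 / 287/195 = 28/41

28/41


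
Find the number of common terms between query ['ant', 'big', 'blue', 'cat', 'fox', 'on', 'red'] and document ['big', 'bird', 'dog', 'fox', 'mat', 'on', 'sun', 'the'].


Query terms: ['ant', 'big', 'blue', 'cat', 'fox', 'on', 'red']
Document terms: ['big', 'bird', 'dog', 'fox', 'mat', 'on', 'sun', 'the']
Common terms: ['big', 'fox', 'on']
Overlap count = 3

3


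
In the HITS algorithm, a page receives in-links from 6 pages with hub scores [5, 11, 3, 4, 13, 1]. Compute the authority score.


Authority = sum of hub scores of in-linkers
In-link 1: hub score = 5
In-link 2: hub score = 11
In-link 3: hub score = 3
In-link 4: hub score = 4
In-link 5: hub score = 13
In-link 6: hub score = 1
Authority = 5 + 11 + 3 + 4 + 13 + 1 = 37

37


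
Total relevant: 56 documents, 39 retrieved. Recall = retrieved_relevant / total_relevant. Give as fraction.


Recall = retrieved_relevant / total_relevant
= 39 / 56
= 39 / (39 + 17)
= 39/56

39/56


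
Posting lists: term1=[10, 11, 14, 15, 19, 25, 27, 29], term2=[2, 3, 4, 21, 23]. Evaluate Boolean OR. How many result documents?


Boolean OR: find union of posting lists
term1 docs: [10, 11, 14, 15, 19, 25, 27, 29]
term2 docs: [2, 3, 4, 21, 23]
Union: [2, 3, 4, 10, 11, 14, 15, 19, 21, 23, 25, 27, 29]
|union| = 13

13


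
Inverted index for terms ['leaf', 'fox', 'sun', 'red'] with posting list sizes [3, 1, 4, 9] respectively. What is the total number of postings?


Summing posting list sizes:
'leaf': 3 postings
'fox': 1 postings
'sun': 4 postings
'red': 9 postings
Total = 3 + 1 + 4 + 9 = 17

17


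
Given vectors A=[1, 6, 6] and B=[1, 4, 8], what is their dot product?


Dot product = sum of element-wise products
A[0]*B[0] = 1*1 = 1
A[1]*B[1] = 6*4 = 24
A[2]*B[2] = 6*8 = 48
Sum = 1 + 24 + 48 = 73

73


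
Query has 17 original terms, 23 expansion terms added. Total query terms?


Original terms: 17
Expansion terms: 23
Total = 17 + 23 = 40

40


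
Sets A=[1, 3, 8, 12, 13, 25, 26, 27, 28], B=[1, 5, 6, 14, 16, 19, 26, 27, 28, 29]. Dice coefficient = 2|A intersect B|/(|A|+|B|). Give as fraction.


A intersect B = [1, 26, 27, 28]
|A intersect B| = 4
|A| = 9, |B| = 10
Dice = 2*4 / (9+10)
= 8 / 19 = 8/19

8/19


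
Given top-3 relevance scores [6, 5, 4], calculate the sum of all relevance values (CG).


Cumulative Gain = sum of relevance scores
Position 1: rel=6, running sum=6
Position 2: rel=5, running sum=11
Position 3: rel=4, running sum=15
CG = 15

15


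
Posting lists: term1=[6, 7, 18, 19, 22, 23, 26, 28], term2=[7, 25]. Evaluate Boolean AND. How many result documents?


Boolean AND: find intersection of posting lists
term1 docs: [6, 7, 18, 19, 22, 23, 26, 28]
term2 docs: [7, 25]
Intersection: [7]
|intersection| = 1

1


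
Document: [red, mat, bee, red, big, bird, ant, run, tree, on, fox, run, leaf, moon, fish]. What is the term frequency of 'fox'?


Document has 15 words
Scanning for 'fox':
Found at positions: [10]
Count = 1

1


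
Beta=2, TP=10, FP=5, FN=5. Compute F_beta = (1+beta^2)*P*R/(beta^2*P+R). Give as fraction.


P = TP/(TP+FP) = 10/15 = 2/3
R = TP/(TP+FN) = 10/15 = 2/3
beta^2 = 2^2 = 4
(1 + beta^2) = 5
Numerator = (1+beta^2)*P*R = 20/9
Denominator = beta^2*P + R = 8/3 + 2/3 = 10/3
F_beta = 2/3

2/3


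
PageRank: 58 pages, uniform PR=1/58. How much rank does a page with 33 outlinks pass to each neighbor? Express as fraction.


Initial PR = 1/58 = 1/58
Outlinks = 33
Contribution per link = PR / outlinks
= 1/58 / 33
= 1/1914

1/1914


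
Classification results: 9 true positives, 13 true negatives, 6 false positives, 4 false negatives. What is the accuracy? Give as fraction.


Accuracy = (TP + TN) / (TP + TN + FP + FN)
TP + TN = 9 + 13 = 22
Total = 9 + 13 + 6 + 4 = 32
Accuracy = 22 / 32 = 11/16

11/16


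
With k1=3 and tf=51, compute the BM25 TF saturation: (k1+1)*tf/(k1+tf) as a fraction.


BM25 TF component = (k1+1)*tf / (k1+tf)
k1 = 3, tf = 51
Numerator = (3+1)*51 = 204
Denominator = 3 + 51 = 54
= 204/54 = 34/9

34/9


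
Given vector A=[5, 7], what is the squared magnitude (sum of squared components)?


|A|^2 = sum of squared components
A[0]^2 = 5^2 = 25
A[1]^2 = 7^2 = 49
Sum = 25 + 49 = 74

74


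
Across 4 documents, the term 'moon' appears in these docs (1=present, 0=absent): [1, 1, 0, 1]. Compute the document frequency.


Checking each document for 'moon':
Doc 1: present
Doc 2: present
Doc 3: absent
Doc 4: present
df = sum of presences = 1 + 1 + 0 + 1 = 3

3


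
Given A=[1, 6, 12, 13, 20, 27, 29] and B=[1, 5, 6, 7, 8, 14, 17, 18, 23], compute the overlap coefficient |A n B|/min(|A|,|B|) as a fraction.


A intersect B = [1, 6]
|A intersect B| = 2
min(|A|, |B|) = min(7, 9) = 7
Overlap = 2 / 7 = 2/7

2/7


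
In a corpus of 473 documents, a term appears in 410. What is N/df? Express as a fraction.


IDF ratio = N / df
= 473 / 410
= 473/410

473/410


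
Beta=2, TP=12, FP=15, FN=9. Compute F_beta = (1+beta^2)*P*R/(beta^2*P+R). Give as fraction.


P = TP/(TP+FP) = 12/27 = 4/9
R = TP/(TP+FN) = 12/21 = 4/7
beta^2 = 2^2 = 4
(1 + beta^2) = 5
Numerator = (1+beta^2)*P*R = 80/63
Denominator = beta^2*P + R = 16/9 + 4/7 = 148/63
F_beta = 20/37

20/37


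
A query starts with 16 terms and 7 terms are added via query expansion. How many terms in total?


Original terms: 16
Expansion terms: 7
Total = 16 + 7 = 23

23


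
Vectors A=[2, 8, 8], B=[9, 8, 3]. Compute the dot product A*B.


Dot product = sum of element-wise products
A[0]*B[0] = 2*9 = 18
A[1]*B[1] = 8*8 = 64
A[2]*B[2] = 8*3 = 24
Sum = 18 + 64 + 24 = 106

106


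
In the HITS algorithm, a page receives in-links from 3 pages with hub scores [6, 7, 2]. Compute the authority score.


Authority = sum of hub scores of in-linkers
In-link 1: hub score = 6
In-link 2: hub score = 7
In-link 3: hub score = 2
Authority = 6 + 7 + 2 = 15

15


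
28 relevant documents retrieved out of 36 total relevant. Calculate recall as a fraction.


Recall = retrieved_relevant / total_relevant
= 28 / 36
= 28 / (28 + 8)
= 7/9

7/9


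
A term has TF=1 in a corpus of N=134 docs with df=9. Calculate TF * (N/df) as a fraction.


TF * (N/df)
= 1 * (134/9)
= 1 * 134/9
= 134/9

134/9


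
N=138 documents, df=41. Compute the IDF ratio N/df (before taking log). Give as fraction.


IDF ratio = N / df
= 138 / 41
= 138/41

138/41


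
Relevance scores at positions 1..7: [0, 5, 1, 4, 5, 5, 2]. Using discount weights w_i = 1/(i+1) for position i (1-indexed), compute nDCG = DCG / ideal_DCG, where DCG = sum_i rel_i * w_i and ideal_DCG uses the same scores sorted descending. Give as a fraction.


Position discount weights w_i = 1/(i+1) for i=1..7:
Weights = [1/2, 1/3, 1/4, 1/5, 1/6, 1/7, 1/8]
Actual relevance: [0, 5, 1, 4, 5, 5, 2]
DCG = 0/2 + 5/3 + 1/4 + 4/5 + 5/6 + 5/7 + 2/8 = 158/35
Ideal relevance (sorted desc): [5, 5, 5, 4, 2, 1, 0]
Ideal DCG = 5/2 + 5/3 + 5/4 + 4/5 + 2/6 + 1/7 + 0/8 = 937/140
nDCG = DCG / ideal_DCG = 158/35 / 937/140 = 632/937

632/937


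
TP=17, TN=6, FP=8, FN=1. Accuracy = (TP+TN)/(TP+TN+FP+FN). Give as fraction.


Accuracy = (TP + TN) / (TP + TN + FP + FN)
TP + TN = 17 + 6 = 23
Total = 17 + 6 + 8 + 1 = 32
Accuracy = 23 / 32 = 23/32

23/32


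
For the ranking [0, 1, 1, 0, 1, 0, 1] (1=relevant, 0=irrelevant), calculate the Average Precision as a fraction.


Computing P@k for each relevant position:
Position 1: not relevant
Position 2: relevant, P@2 = 1/2 = 1/2
Position 3: relevant, P@3 = 2/3 = 2/3
Position 4: not relevant
Position 5: relevant, P@5 = 3/5 = 3/5
Position 6: not relevant
Position 7: relevant, P@7 = 4/7 = 4/7
Sum of P@k = 1/2 + 2/3 + 3/5 + 4/7 = 491/210
AP = 491/210 / 4 = 491/840

491/840


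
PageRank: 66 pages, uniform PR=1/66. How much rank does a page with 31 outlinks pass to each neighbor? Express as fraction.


Initial PR = 1/66 = 1/66
Outlinks = 31
Contribution per link = PR / outlinks
= 1/66 / 31
= 1/2046

1/2046


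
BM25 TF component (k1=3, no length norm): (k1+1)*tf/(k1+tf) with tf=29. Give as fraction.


BM25 TF component = (k1+1)*tf / (k1+tf)
k1 = 3, tf = 29
Numerator = (3+1)*29 = 116
Denominator = 3 + 29 = 32
= 116/32 = 29/8

29/8


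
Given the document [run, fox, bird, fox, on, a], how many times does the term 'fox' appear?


Document has 6 words
Scanning for 'fox':
Found at positions: [1, 3]
Count = 2

2


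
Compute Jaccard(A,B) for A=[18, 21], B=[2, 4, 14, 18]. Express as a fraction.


A intersect B = [18]
|A intersect B| = 1
A union B = [2, 4, 14, 18, 21]
|A union B| = 5
Jaccard = 1/5 = 1/5

1/5


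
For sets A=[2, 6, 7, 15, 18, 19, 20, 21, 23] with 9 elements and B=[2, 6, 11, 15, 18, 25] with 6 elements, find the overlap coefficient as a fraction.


A intersect B = [2, 6, 15, 18]
|A intersect B| = 4
min(|A|, |B|) = min(9, 6) = 6
Overlap = 4 / 6 = 2/3

2/3


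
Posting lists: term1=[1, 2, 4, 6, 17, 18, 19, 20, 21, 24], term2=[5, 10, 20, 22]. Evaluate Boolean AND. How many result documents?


Boolean AND: find intersection of posting lists
term1 docs: [1, 2, 4, 6, 17, 18, 19, 20, 21, 24]
term2 docs: [5, 10, 20, 22]
Intersection: [20]
|intersection| = 1

1


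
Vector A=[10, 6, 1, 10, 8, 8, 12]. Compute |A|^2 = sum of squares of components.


|A|^2 = sum of squared components
A[0]^2 = 10^2 = 100
A[1]^2 = 6^2 = 36
A[2]^2 = 1^2 = 1
A[3]^2 = 10^2 = 100
A[4]^2 = 8^2 = 64
A[5]^2 = 8^2 = 64
A[6]^2 = 12^2 = 144
Sum = 100 + 36 + 1 + 100 + 64 + 64 + 144 = 509

509


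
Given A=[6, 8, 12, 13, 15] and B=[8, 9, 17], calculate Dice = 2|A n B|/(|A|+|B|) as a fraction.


A intersect B = [8]
|A intersect B| = 1
|A| = 5, |B| = 3
Dice = 2*1 / (5+3)
= 2 / 8 = 1/4

1/4


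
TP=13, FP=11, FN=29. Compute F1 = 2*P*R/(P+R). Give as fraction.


F1 = 2 * P * R / (P + R)
P = TP/(TP+FP) = 13/24 = 13/24
R = TP/(TP+FN) = 13/42 = 13/42
2 * P * R = 2 * 13/24 * 13/42 = 169/504
P + R = 13/24 + 13/42 = 143/168
F1 = 169/504 / 143/168 = 13/33

13/33


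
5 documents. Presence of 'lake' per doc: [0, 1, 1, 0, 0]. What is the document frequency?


Checking each document for 'lake':
Doc 1: absent
Doc 2: present
Doc 3: present
Doc 4: absent
Doc 5: absent
df = sum of presences = 0 + 1 + 1 + 0 + 0 = 2

2


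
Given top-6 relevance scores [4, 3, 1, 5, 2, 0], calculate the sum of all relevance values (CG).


Cumulative Gain = sum of relevance scores
Position 1: rel=4, running sum=4
Position 2: rel=3, running sum=7
Position 3: rel=1, running sum=8
Position 4: rel=5, running sum=13
Position 5: rel=2, running sum=15
Position 6: rel=0, running sum=15
CG = 15

15


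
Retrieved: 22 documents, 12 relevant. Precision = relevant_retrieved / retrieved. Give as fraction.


Precision = relevant_retrieved / total_retrieved
= 12 / 22
= 12 / (12 + 10)
= 6/11

6/11


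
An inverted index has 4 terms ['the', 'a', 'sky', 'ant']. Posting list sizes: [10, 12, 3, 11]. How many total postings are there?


Summing posting list sizes:
'the': 10 postings
'a': 12 postings
'sky': 3 postings
'ant': 11 postings
Total = 10 + 12 + 3 + 11 = 36

36


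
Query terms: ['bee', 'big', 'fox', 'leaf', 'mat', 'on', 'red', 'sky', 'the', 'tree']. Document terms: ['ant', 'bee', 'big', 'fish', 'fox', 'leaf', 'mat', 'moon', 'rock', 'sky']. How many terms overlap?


Query terms: ['bee', 'big', 'fox', 'leaf', 'mat', 'on', 'red', 'sky', 'the', 'tree']
Document terms: ['ant', 'bee', 'big', 'fish', 'fox', 'leaf', 'mat', 'moon', 'rock', 'sky']
Common terms: ['bee', 'big', 'fox', 'leaf', 'mat', 'sky']
Overlap count = 6

6


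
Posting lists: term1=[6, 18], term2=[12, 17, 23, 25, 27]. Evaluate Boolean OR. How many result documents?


Boolean OR: find union of posting lists
term1 docs: [6, 18]
term2 docs: [12, 17, 23, 25, 27]
Union: [6, 12, 17, 18, 23, 25, 27]
|union| = 7

7


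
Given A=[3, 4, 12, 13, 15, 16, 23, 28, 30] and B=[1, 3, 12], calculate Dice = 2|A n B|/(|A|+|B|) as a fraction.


A intersect B = [3, 12]
|A intersect B| = 2
|A| = 9, |B| = 3
Dice = 2*2 / (9+3)
= 4 / 12 = 1/3

1/3


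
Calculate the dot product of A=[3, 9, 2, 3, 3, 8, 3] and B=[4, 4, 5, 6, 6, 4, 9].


Dot product = sum of element-wise products
A[0]*B[0] = 3*4 = 12
A[1]*B[1] = 9*4 = 36
A[2]*B[2] = 2*5 = 10
A[3]*B[3] = 3*6 = 18
A[4]*B[4] = 3*6 = 18
A[5]*B[5] = 8*4 = 32
A[6]*B[6] = 3*9 = 27
Sum = 12 + 36 + 10 + 18 + 18 + 32 + 27 = 153

153


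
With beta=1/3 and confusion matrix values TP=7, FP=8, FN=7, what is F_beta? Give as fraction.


P = TP/(TP+FP) = 7/15 = 7/15
R = TP/(TP+FN) = 7/14 = 1/2
beta^2 = 1/3^2 = 1/9
(1 + beta^2) = 10/9
Numerator = (1+beta^2)*P*R = 7/27
Denominator = beta^2*P + R = 7/135 + 1/2 = 149/270
F_beta = 70/149

70/149


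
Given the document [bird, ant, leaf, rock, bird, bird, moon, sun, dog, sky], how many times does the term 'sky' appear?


Document has 10 words
Scanning for 'sky':
Found at positions: [9]
Count = 1

1


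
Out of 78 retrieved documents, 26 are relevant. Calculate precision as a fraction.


Precision = relevant_retrieved / total_retrieved
= 26 / 78
= 26 / (26 + 52)
= 1/3

1/3


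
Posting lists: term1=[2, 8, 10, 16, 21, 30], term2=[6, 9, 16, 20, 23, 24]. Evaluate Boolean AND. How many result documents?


Boolean AND: find intersection of posting lists
term1 docs: [2, 8, 10, 16, 21, 30]
term2 docs: [6, 9, 16, 20, 23, 24]
Intersection: [16]
|intersection| = 1

1


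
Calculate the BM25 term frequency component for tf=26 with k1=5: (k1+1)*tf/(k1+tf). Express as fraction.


BM25 TF component = (k1+1)*tf / (k1+tf)
k1 = 5, tf = 26
Numerator = (5+1)*26 = 156
Denominator = 5 + 26 = 31
= 156/31 = 156/31

156/31


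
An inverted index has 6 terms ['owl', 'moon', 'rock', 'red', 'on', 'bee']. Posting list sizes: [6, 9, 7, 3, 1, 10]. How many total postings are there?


Summing posting list sizes:
'owl': 6 postings
'moon': 9 postings
'rock': 7 postings
'red': 3 postings
'on': 1 postings
'bee': 10 postings
Total = 6 + 9 + 7 + 3 + 1 + 10 = 36

36


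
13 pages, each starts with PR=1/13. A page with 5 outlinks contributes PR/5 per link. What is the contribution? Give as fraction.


Initial PR = 1/13 = 1/13
Outlinks = 5
Contribution per link = PR / outlinks
= 1/13 / 5
= 1/65

1/65


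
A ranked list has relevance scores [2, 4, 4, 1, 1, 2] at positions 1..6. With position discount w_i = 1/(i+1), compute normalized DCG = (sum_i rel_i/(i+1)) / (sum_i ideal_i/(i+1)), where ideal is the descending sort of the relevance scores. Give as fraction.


Position discount weights w_i = 1/(i+1) for i=1..6:
Weights = [1/2, 1/3, 1/4, 1/5, 1/6, 1/7]
Actual relevance: [2, 4, 4, 1, 1, 2]
DCG = 2/2 + 4/3 + 4/4 + 1/5 + 1/6 + 2/7 = 279/70
Ideal relevance (sorted desc): [4, 4, 2, 2, 1, 1]
Ideal DCG = 4/2 + 4/3 + 2/4 + 2/5 + 1/6 + 1/7 = 159/35
nDCG = DCG / ideal_DCG = 279/70 / 159/35 = 93/106

93/106


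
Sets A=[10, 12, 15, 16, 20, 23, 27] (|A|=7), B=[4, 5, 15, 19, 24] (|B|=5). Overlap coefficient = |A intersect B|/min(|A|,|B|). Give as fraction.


A intersect B = [15]
|A intersect B| = 1
min(|A|, |B|) = min(7, 5) = 5
Overlap = 1 / 5 = 1/5

1/5


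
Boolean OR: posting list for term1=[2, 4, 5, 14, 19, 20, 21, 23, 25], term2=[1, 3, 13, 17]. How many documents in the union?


Boolean OR: find union of posting lists
term1 docs: [2, 4, 5, 14, 19, 20, 21, 23, 25]
term2 docs: [1, 3, 13, 17]
Union: [1, 2, 3, 4, 5, 13, 14, 17, 19, 20, 21, 23, 25]
|union| = 13

13


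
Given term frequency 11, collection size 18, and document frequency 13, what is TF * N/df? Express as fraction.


TF * (N/df)
= 11 * (18/13)
= 11 * 18/13
= 198/13

198/13


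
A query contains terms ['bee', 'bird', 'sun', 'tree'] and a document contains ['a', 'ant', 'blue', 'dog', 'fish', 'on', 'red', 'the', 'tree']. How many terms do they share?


Query terms: ['bee', 'bird', 'sun', 'tree']
Document terms: ['a', 'ant', 'blue', 'dog', 'fish', 'on', 'red', 'the', 'tree']
Common terms: ['tree']
Overlap count = 1

1


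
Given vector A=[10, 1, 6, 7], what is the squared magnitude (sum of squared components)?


|A|^2 = sum of squared components
A[0]^2 = 10^2 = 100
A[1]^2 = 1^2 = 1
A[2]^2 = 6^2 = 36
A[3]^2 = 7^2 = 49
Sum = 100 + 1 + 36 + 49 = 186

186


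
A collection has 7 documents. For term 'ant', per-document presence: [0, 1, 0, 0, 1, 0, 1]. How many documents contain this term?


Checking each document for 'ant':
Doc 1: absent
Doc 2: present
Doc 3: absent
Doc 4: absent
Doc 5: present
Doc 6: absent
Doc 7: present
df = sum of presences = 0 + 1 + 0 + 0 + 1 + 0 + 1 = 3

3


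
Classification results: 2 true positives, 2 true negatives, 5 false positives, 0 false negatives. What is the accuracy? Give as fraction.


Accuracy = (TP + TN) / (TP + TN + FP + FN)
TP + TN = 2 + 2 = 4
Total = 2 + 2 + 5 + 0 = 9
Accuracy = 4 / 9 = 4/9

4/9


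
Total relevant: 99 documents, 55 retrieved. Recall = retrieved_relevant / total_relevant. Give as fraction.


Recall = retrieved_relevant / total_relevant
= 55 / 99
= 55 / (55 + 44)
= 5/9

5/9


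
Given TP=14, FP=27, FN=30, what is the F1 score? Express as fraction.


F1 = 2 * P * R / (P + R)
P = TP/(TP+FP) = 14/41 = 14/41
R = TP/(TP+FN) = 14/44 = 7/22
2 * P * R = 2 * 14/41 * 7/22 = 98/451
P + R = 14/41 + 7/22 = 595/902
F1 = 98/451 / 595/902 = 28/85

28/85


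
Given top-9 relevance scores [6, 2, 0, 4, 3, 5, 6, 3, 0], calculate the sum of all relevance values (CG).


Cumulative Gain = sum of relevance scores
Position 1: rel=6, running sum=6
Position 2: rel=2, running sum=8
Position 3: rel=0, running sum=8
Position 4: rel=4, running sum=12
Position 5: rel=3, running sum=15
Position 6: rel=5, running sum=20
Position 7: rel=6, running sum=26
Position 8: rel=3, running sum=29
Position 9: rel=0, running sum=29
CG = 29

29


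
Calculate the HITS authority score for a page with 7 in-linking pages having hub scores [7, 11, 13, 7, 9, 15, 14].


Authority = sum of hub scores of in-linkers
In-link 1: hub score = 7
In-link 2: hub score = 11
In-link 3: hub score = 13
In-link 4: hub score = 7
In-link 5: hub score = 9
In-link 6: hub score = 15
In-link 7: hub score = 14
Authority = 7 + 11 + 13 + 7 + 9 + 15 + 14 = 76

76


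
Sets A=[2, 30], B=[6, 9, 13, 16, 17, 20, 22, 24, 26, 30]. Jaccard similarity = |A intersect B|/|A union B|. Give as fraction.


A intersect B = [30]
|A intersect B| = 1
A union B = [2, 6, 9, 13, 16, 17, 20, 22, 24, 26, 30]
|A union B| = 11
Jaccard = 1/11 = 1/11

1/11


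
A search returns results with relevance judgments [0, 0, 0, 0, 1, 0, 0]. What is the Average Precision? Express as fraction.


Computing P@k for each relevant position:
Position 1: not relevant
Position 2: not relevant
Position 3: not relevant
Position 4: not relevant
Position 5: relevant, P@5 = 1/5 = 1/5
Position 6: not relevant
Position 7: not relevant
Sum of P@k = 1/5 = 1/5
AP = 1/5 / 1 = 1/5

1/5


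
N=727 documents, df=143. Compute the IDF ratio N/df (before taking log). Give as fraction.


IDF ratio = N / df
= 727 / 143
= 727/143

727/143


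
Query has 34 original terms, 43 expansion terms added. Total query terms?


Original terms: 34
Expansion terms: 43
Total = 34 + 43 = 77

77


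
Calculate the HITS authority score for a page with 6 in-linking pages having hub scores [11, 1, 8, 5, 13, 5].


Authority = sum of hub scores of in-linkers
In-link 1: hub score = 11
In-link 2: hub score = 1
In-link 3: hub score = 8
In-link 4: hub score = 5
In-link 5: hub score = 13
In-link 6: hub score = 5
Authority = 11 + 1 + 8 + 5 + 13 + 5 = 43

43


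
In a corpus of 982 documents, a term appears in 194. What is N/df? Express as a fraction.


IDF ratio = N / df
= 982 / 194
= 491/97

491/97


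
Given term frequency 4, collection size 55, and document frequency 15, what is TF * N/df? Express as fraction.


TF * (N/df)
= 4 * (55/15)
= 4 * 11/3
= 44/3

44/3


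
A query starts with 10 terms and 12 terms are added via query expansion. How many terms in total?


Original terms: 10
Expansion terms: 12
Total = 10 + 12 = 22

22


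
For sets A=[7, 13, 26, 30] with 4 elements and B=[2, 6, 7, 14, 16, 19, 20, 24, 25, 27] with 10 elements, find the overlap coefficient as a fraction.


A intersect B = [7]
|A intersect B| = 1
min(|A|, |B|) = min(4, 10) = 4
Overlap = 1 / 4 = 1/4

1/4


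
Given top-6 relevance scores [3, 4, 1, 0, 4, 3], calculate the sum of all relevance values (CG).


Cumulative Gain = sum of relevance scores
Position 1: rel=3, running sum=3
Position 2: rel=4, running sum=7
Position 3: rel=1, running sum=8
Position 4: rel=0, running sum=8
Position 5: rel=4, running sum=12
Position 6: rel=3, running sum=15
CG = 15

15


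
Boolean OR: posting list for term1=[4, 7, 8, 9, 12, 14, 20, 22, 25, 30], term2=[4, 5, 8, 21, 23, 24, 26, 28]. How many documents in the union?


Boolean OR: find union of posting lists
term1 docs: [4, 7, 8, 9, 12, 14, 20, 22, 25, 30]
term2 docs: [4, 5, 8, 21, 23, 24, 26, 28]
Union: [4, 5, 7, 8, 9, 12, 14, 20, 21, 22, 23, 24, 25, 26, 28, 30]
|union| = 16

16


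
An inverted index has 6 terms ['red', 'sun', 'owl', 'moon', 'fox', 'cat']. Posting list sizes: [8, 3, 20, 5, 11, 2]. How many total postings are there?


Summing posting list sizes:
'red': 8 postings
'sun': 3 postings
'owl': 20 postings
'moon': 5 postings
'fox': 11 postings
'cat': 2 postings
Total = 8 + 3 + 20 + 5 + 11 + 2 = 49

49


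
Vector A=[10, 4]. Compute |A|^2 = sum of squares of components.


|A|^2 = sum of squared components
A[0]^2 = 10^2 = 100
A[1]^2 = 4^2 = 16
Sum = 100 + 16 = 116

116


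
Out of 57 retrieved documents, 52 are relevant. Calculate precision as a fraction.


Precision = relevant_retrieved / total_retrieved
= 52 / 57
= 52 / (52 + 5)
= 52/57

52/57
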